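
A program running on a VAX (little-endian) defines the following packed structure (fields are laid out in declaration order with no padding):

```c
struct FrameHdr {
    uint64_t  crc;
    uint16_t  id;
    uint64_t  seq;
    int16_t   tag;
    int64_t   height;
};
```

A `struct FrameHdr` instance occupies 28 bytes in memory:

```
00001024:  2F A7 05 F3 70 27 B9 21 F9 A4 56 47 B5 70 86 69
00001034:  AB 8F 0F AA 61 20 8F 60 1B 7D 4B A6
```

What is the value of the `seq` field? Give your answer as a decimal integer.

10352484194578679638

`seq` follows `crc` (8 B), `id` (2 B), so it starts at offset 8 + 2 = 10 and occupies 8 bytes.
Bytes at offsets 10..17: 56 47 B5 70 86 69 AB 8F.
Little-endian stores the least-significant byte at the lowest address.
Reassemble most-significant byte first: 8F AB 69 86 70 B5 47 56 → 0x8FAB698670B54756.
0x8FAB698670B54756 = 10352484194578679638.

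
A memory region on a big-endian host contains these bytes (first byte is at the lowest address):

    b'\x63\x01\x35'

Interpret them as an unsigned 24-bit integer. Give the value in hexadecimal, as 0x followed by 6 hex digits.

In big-endian order the high byte comes first in memory.
The bytes are already most-significant first: 0x630135.

0x630135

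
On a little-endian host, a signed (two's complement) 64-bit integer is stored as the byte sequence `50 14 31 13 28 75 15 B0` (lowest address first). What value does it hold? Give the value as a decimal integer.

Little-endian: lowest address holds the least-significant byte.
Reassemble most-significant byte first: B0 15 75 28 13 31 14 50 → 0xB015752813311450.
Top bit is set, so as a signed 64-bit value this is 0xB015752813311450 − 2^64 = -5758567733542185904.

-5758567733542185904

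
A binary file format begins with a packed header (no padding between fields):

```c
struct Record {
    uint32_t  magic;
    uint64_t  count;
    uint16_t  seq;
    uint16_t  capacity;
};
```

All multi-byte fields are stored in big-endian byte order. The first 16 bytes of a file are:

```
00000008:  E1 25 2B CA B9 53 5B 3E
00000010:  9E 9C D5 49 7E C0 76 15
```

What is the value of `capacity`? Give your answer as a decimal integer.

`capacity` follows `magic` (4 B), `count` (8 B), `seq` (2 B), so it starts at offset 4 + 8 + 2 = 14 and occupies 2 bytes.
Bytes at offsets 14..15: 76 15.
In big-endian order the high byte comes first in memory.
The bytes are already most-significant first: 0x7615.
0x7615 = 30229.

30229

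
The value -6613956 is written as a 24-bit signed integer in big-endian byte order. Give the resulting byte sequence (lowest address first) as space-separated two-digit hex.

9B 14 3C

Two's complement of -6613956 in 24 bits: 6613956 = 0x64EBC4; invert → 0x9B143B; add 1 → 0x9B143C.
Split into bytes (most-significant first): 9B 14 3C.
In big-endian order the high byte comes first in memory.
So the memory order matches the most-significant-first order: 9B 14 3C.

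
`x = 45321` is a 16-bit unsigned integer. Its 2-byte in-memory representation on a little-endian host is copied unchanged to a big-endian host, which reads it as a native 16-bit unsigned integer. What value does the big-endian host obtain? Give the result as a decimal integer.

2481

45321 in 16-bit hexadecimal is 0xB109.
Stored little-endian, the bytes at ascending addresses are 09 B1.
Read back as big-endian, the last byte is least significant, giving 0x09B1.
0x09B1 = 2481.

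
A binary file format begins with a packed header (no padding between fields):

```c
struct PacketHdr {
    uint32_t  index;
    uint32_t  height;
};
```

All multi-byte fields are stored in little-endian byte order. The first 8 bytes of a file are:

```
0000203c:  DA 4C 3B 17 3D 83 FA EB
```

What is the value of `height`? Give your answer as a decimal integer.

`height` follows `index` (4 bytes), so it starts at byte offset 4 and occupies 4 bytes.
Bytes at offsets 4..7: 3D 83 FA EB.
Little-endian stores the least-significant byte at the lowest address.
Reassemble most-significant byte first: EB FA 83 3D → 0xEBFA833D.
0xEBFA833D = 3959063357.

3959063357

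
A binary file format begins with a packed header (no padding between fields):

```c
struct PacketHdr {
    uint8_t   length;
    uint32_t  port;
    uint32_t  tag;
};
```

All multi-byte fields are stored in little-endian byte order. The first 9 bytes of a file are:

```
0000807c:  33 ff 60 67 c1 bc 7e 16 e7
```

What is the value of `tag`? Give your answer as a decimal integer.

`tag` follows `length` (1 B), `port` (4 B), so it starts at offset 1 + 4 = 5 and occupies 4 bytes.
Bytes at offsets 5..8: BC 7E 16 E7.
Little-endian stores the least-significant byte at the lowest address.
Reassemble most-significant byte first: E7 16 7E BC → 0xE7167EBC.
0xE7167EBC = 3877011132.

3877011132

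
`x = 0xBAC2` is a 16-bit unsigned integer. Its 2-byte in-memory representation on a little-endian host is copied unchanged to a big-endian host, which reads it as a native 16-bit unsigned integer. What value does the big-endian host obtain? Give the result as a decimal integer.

49850

Stored little-endian, the bytes at ascending addresses are C2 BA.
Read back as big-endian, the last byte is least significant, giving 0xC2BA.
0xC2BA = 49850.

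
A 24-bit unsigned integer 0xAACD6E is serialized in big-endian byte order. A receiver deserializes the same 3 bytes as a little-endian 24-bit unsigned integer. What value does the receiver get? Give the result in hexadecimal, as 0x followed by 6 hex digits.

Stored big-endian, the bytes at ascending addresses are AA CD 6E.
Read back as little-endian, the first byte is least significant, giving 0x6ECDAA.

0x6ECDAA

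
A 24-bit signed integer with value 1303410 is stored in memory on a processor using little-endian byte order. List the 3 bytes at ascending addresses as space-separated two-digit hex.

1303410 in hexadecimal, padded to 24 bits, is 0x13E372.
Split into bytes (most-significant first): 13 E3 72.
In little-endian order the low byte comes first in memory.
So at ascending addresses the bytes are 72 E3 13.

72 E3 13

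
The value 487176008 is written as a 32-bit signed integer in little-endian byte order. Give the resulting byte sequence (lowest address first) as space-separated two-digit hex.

487176008 in hexadecimal, padded to 32 bits, is 0x1D09B748.
Split into bytes (most-significant first): 1D 09 B7 48.
In little-endian order the low byte comes first in memory.
So at ascending addresses the bytes are 48 B7 09 1D.

48 B7 09 1D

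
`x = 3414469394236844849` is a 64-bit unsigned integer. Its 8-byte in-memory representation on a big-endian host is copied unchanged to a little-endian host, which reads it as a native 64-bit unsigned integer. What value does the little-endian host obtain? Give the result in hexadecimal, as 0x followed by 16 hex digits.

0x312BEECBD2A1622F

3414469394236844849 in 64-bit hexadecimal is 0x2F62A1D2CBEE2B31.
Stored big-endian, the bytes at ascending addresses are 2F 62 A1 D2 CB EE 2B 31.
Read back as little-endian, the first byte is least significant, giving 0x312BEECBD2A1622F.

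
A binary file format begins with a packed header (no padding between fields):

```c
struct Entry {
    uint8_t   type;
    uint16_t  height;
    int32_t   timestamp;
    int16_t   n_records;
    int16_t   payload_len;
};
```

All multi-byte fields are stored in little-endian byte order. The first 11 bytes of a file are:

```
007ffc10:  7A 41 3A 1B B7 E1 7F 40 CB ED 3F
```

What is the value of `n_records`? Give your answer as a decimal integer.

-13504

`n_records` follows `type` (1 B), `height` (2 B), `timestamp` (4 B), so it starts at offset 1 + 2 + 4 = 7 and occupies 2 bytes.
Bytes at offsets 7..8: 40 CB.
Little-endian: lowest address holds the least-significant byte.
Reassemble most-significant byte first: CB 40 → 0xCB40.
Top bit is set, so as a signed 16-bit value this is 0xCB40 − 2^16 = -13504.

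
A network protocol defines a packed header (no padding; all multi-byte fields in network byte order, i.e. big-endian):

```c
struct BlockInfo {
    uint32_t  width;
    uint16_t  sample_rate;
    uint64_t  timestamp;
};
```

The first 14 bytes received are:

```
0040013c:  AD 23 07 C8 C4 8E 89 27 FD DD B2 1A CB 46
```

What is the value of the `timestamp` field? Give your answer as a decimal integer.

`timestamp` follows `width` (4 B), `sample_rate` (2 B), so it starts at offset 4 + 2 = 6 and occupies 8 bytes.
Bytes at offsets 6..13: 89 27 FD DD B2 1A CB 46.
Big-endian stores the most-significant byte at the lowest address.
The bytes are already most-significant first: 0x8927FDDDB21ACB46.
0x8927FDDDB21ACB46 = 9883147035905542982.

9883147035905542982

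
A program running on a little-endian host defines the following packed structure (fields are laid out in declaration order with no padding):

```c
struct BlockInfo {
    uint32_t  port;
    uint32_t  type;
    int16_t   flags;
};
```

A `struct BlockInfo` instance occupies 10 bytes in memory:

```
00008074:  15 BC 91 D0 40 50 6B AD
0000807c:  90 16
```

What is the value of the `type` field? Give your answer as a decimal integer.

`type` follows `port` (4 bytes), so it starts at byte offset 4 and occupies 4 bytes.
Bytes at offsets 4..7: 40 50 6B AD.
Little-endian: lowest address holds the least-significant byte.
Reassemble most-significant byte first: AD 6B 50 40 → 0xAD6B5040.
0xAD6B5040 = 2909491264.

2909491264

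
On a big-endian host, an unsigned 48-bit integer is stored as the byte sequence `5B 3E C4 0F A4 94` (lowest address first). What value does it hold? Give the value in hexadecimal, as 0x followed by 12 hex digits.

Big-endian: lowest address holds the most-significant byte.
The bytes are already most-significant first: 0x5B3EC40FA494.

0x5B3EC40FA494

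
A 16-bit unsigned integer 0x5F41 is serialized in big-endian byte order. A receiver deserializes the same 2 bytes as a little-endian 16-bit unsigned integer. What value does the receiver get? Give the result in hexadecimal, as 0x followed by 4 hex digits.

0x415F

Stored big-endian, the bytes at ascending addresses are 5F 41.
Read back as little-endian, the first byte is least significant, giving 0x415F.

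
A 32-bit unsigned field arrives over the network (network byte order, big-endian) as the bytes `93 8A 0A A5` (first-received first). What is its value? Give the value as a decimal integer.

Big-endian stores the most-significant byte at the lowest address.
The bytes are already most-significant first: 0x938A0AA5.
0x938A0AA5 = 2475297445.

2475297445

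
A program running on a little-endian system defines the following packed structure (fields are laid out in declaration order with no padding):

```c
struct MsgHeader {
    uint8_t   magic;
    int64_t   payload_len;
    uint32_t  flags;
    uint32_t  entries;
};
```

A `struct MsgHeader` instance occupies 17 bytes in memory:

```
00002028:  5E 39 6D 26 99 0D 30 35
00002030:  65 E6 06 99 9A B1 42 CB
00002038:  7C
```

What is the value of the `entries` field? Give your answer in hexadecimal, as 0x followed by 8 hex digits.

`entries` follows `magic` (1 B), `payload_len` (8 B), `flags` (4 B), so it starts at offset 1 + 8 + 4 = 13 and occupies 4 bytes.
Bytes at offsets 13..16: B1 42 CB 7C.
Little-endian: lowest address holds the least-significant byte.
Reassemble most-significant byte first: 7C CB 42 B1 → 0x7CCB42B1.

0x7CCB42B1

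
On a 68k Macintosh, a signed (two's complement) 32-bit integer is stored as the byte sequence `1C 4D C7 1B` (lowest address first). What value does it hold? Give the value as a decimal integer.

In big-endian order the high byte comes first in memory.
The bytes are already most-significant first: 0x1C4DC71B.
0x1C4DC71B = 474859291.

474859291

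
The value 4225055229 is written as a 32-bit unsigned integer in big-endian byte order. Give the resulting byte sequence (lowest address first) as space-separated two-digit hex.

4225055229 in hexadecimal, padded to 32 bits, is 0xFBD539FD.
Split into bytes (most-significant first): FB D5 39 FD.
Big-endian stores the most-significant byte at the lowest address.
So the memory order matches the most-significant-first order: FB D5 39 FD.

FB D5 39 FD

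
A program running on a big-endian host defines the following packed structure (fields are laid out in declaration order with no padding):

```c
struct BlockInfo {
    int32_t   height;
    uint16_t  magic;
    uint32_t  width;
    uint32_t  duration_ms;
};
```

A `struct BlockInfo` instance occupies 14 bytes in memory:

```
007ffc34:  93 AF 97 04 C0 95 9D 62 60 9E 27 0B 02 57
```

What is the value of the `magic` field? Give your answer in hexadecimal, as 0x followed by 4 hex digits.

`magic` follows `height` (4 bytes), so it starts at byte offset 4 and occupies 2 bytes.
Bytes at offsets 4..5: C0 95.
In big-endian order the high byte comes first in memory.
The bytes are already most-significant first: 0xC095.

0xC095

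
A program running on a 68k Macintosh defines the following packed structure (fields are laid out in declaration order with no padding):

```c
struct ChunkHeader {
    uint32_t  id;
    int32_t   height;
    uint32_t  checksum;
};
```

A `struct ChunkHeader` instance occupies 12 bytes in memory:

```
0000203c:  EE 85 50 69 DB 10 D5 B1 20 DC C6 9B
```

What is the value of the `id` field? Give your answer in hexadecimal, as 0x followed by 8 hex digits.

0xEE855069

`id` is the first field, at byte offset 0, occupying 4 bytes.
Bytes at offsets 0..3: EE 85 50 69.
Big-endian stores the most-significant byte at the lowest address.
The bytes are already most-significant first: 0xEE855069.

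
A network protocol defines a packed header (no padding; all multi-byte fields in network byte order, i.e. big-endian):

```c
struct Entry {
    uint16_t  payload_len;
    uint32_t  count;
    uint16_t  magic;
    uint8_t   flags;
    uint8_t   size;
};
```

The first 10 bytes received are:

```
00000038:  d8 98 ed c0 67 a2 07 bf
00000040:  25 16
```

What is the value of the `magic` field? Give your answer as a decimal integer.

`magic` follows `payload_len` (2 B), `count` (4 B), so it starts at offset 2 + 4 = 6 and occupies 2 bytes.
Bytes at offsets 6..7: 07 BF.
Big-endian: lowest address holds the most-significant byte.
The bytes are already most-significant first: 0x07BF.
0x07BF = 1983.

1983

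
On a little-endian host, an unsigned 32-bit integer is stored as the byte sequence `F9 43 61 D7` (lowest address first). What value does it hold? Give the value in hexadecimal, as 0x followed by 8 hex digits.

0xD76143F9

Little-endian: lowest address holds the least-significant byte.
Reassemble most-significant byte first: D7 61 43 F9 → 0xD76143F9.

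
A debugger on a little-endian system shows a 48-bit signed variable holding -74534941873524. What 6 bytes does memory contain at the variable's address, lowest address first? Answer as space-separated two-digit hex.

Two's complement of -74534941873524 in 48 bits: 74534941873524 = 0x43CA04BBD574; invert → 0xBC35FB442A8B; add 1 → 0xBC35FB442A8C.
Split into bytes (most-significant first): BC 35 FB 44 2A 8C.
In little-endian order the low byte comes first in memory.
So at ascending addresses the bytes are 8C 2A 44 FB 35 BC.

8C 2A 44 FB 35 BC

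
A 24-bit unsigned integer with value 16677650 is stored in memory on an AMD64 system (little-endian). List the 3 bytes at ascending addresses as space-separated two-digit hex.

12 7B FE

16677650 in hexadecimal, padded to 24 bits, is 0xFE7B12.
Split into bytes (most-significant first): FE 7B 12.
Little-endian stores the least-significant byte at the lowest address.
So at ascending addresses the bytes are 12 7B FE.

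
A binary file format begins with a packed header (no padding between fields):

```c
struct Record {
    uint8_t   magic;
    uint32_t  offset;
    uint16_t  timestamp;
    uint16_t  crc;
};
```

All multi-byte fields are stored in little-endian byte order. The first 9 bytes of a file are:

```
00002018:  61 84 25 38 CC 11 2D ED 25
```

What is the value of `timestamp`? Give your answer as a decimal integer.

`timestamp` follows `magic` (1 B), `offset` (4 B), so it starts at offset 1 + 4 = 5 and occupies 2 bytes.
Bytes at offsets 5..6: 11 2D.
Little-endian stores the least-significant byte at the lowest address.
Reassemble most-significant byte first: 2D 11 → 0x2D11.
0x2D11 = 11537.

11537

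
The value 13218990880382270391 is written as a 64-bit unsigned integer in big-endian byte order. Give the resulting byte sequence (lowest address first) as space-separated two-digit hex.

B7 73 4A 2B 22 50 3B B7

13218990880382270391 in hexadecimal, padded to 64 bits, is 0xB7734A2B22503BB7.
Split into bytes (most-significant first): B7 73 4A 2B 22 50 3B B7.
In big-endian order the high byte comes first in memory.
So the memory order matches the most-significant-first order: B7 73 4A 2B 22 50 3B B7.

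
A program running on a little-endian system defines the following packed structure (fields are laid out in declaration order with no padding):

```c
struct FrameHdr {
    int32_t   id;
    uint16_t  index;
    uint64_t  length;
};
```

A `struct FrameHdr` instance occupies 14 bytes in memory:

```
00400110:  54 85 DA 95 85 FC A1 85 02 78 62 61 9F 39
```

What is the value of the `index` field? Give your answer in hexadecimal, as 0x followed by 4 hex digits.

0xFC85

`index` follows `id` (4 bytes), so it starts at byte offset 4 and occupies 2 bytes.
Bytes at offsets 4..5: 85 FC.
Little-endian stores the least-significant byte at the lowest address.
Reassemble most-significant byte first: FC 85 → 0xFC85.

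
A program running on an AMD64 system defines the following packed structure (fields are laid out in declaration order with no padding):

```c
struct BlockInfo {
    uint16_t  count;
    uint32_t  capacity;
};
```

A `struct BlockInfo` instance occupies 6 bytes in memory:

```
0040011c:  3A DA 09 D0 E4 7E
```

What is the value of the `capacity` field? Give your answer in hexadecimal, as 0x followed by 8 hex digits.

`capacity` follows `count` (2 bytes), so it starts at byte offset 2 and occupies 4 bytes.
Bytes at offsets 2..5: 09 D0 E4 7E.
Little-endian stores the least-significant byte at the lowest address.
Reassemble most-significant byte first: 7E E4 D0 09 → 0x7EE4D009.

0x7EE4D009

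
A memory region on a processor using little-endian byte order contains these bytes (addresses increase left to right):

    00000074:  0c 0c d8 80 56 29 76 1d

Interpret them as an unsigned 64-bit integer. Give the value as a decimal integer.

In little-endian order the low byte comes first in memory.
Reassemble most-significant byte first: 1D 76 29 56 80 D8 0C 0C → 0x1D76295680D80C0C.
0x1D76295680D80C0C = 2122929725857336332.

2122929725857336332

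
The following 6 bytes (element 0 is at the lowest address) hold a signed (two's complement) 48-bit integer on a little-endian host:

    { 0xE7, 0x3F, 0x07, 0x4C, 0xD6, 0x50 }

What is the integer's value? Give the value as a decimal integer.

Little-endian: lowest address holds the least-significant byte.
Reassemble most-significant byte first: 50 D6 4C 07 3F E7 → 0x50D64C073FE7.
0x50D64C073FE7 = 88881328766951.

88881328766951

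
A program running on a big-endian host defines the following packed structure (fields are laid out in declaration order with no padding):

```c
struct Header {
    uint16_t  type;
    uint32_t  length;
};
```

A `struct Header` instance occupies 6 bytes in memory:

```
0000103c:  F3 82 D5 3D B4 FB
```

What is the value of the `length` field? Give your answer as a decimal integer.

3577591035

`length` follows `type` (2 bytes), so it starts at byte offset 2 and occupies 4 bytes.
Bytes at offsets 2..5: D5 3D B4 FB.
In big-endian order the high byte comes first in memory.
The bytes are already most-significant first: 0xD53DB4FB.
0xD53DB4FB = 3577591035.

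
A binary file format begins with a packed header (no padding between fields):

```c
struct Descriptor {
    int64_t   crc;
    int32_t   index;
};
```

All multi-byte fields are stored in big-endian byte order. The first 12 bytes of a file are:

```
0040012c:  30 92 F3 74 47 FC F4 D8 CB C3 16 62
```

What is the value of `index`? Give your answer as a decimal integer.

-876407198

`index` follows `crc` (8 bytes), so it starts at byte offset 8 and occupies 4 bytes.
Bytes at offsets 8..11: CB C3 16 62.
Big-endian: lowest address holds the most-significant byte.
The bytes are already most-significant first: 0xCBC31662.
Top bit is set, so as a signed 32-bit value this is 0xCBC31662 − 2^32 = -876407198.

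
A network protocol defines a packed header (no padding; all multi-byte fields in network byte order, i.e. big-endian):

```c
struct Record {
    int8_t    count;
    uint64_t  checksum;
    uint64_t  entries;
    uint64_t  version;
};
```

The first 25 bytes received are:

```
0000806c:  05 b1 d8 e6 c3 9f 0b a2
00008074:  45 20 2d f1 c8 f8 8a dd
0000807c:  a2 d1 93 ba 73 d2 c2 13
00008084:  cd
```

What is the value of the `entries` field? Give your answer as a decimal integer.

2318775228631276962

`entries` follows `count` (1 B), `checksum` (8 B), so it starts at offset 1 + 8 = 9 and occupies 8 bytes.
Bytes at offsets 9..16: 20 2D F1 C8 F8 8A DD A2.
Big-endian stores the most-significant byte at the lowest address.
The bytes are already most-significant first: 0x202DF1C8F88ADDA2.
0x202DF1C8F88ADDA2 = 2318775228631276962.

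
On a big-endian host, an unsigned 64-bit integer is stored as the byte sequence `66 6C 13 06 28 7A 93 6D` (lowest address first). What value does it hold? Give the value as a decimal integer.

Big-endian: lowest address holds the most-significant byte.
The bytes are already most-significant first: 0x666C1306287A936D.
0x666C1306287A936D = 7380294806523253613.

7380294806523253613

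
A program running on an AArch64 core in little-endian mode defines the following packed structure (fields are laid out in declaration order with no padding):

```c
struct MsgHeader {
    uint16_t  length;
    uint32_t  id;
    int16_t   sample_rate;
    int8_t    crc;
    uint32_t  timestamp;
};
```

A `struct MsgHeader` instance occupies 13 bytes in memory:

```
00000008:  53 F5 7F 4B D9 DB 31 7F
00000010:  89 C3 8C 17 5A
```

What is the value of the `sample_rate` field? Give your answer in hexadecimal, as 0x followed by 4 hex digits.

`sample_rate` follows `length` (2 B), `id` (4 B), so it starts at offset 2 + 4 = 6 and occupies 2 bytes.
Bytes at offsets 6..7: 31 7F.
In little-endian order the low byte comes first in memory.
Reassemble most-significant byte first: 7F 31 → 0x7F31.

0x7F31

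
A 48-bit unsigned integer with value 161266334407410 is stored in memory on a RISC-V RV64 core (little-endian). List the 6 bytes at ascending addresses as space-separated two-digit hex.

F2 9A 93 BE AB 92

161266334407410 in hexadecimal, padded to 48 bits, is 0x92ABBE939AF2.
Split into bytes (most-significant first): 92 AB BE 93 9A F2.
Little-endian stores the least-significant byte at the lowest address.
So at ascending addresses the bytes are F2 9A 93 BE AB 92.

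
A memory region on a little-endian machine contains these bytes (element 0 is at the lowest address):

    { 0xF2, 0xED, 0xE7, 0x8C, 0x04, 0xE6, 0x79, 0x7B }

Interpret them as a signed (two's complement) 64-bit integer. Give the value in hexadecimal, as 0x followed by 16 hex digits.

0x7B79E6048CE7EDF2

Little-endian: lowest address holds the least-significant byte.
Reassemble most-significant byte first: 7B 79 E6 04 8C E7 ED F2 → 0x7B79E6048CE7EDF2.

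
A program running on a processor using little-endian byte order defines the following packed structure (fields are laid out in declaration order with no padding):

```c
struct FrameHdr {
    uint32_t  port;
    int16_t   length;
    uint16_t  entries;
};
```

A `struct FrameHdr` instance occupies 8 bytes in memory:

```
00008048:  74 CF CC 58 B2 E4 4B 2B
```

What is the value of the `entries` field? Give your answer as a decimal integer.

`entries` follows `port` (4 B), `length` (2 B), so it starts at offset 4 + 2 = 6 and occupies 2 bytes.
Bytes at offsets 6..7: 4B 2B.
Little-endian stores the least-significant byte at the lowest address.
Reassemble most-significant byte first: 2B 4B → 0x2B4B.
0x2B4B = 11083.

11083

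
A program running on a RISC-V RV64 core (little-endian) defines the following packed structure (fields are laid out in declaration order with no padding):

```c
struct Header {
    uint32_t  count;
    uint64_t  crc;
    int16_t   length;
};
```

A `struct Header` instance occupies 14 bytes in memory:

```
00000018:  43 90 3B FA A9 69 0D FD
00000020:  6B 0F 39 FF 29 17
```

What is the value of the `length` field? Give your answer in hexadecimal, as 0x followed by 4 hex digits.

0x1729

`length` follows `count` (4 B), `crc` (8 B), so it starts at offset 4 + 8 = 12 and occupies 2 bytes.
Bytes at offsets 12..13: 29 17.
In little-endian order the low byte comes first in memory.
Reassemble most-significant byte first: 17 29 → 0x1729.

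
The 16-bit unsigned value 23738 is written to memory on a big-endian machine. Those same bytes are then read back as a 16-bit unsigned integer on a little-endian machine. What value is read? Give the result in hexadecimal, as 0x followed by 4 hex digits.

0xBA5C

23738 in 16-bit hexadecimal is 0x5CBA.
Stored big-endian, the bytes at ascending addresses are 5C BA.
Read back as little-endian, the first byte is least significant, giving 0xBA5C.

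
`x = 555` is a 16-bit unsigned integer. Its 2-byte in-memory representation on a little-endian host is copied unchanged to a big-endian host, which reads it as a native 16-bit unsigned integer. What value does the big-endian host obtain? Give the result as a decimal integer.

11010

555 in 16-bit hexadecimal is 0x022B.
Stored little-endian, the bytes at ascending addresses are 2B 02.
Read back as big-endian, the last byte is least significant, giving 0x2B02.
0x2B02 = 11010.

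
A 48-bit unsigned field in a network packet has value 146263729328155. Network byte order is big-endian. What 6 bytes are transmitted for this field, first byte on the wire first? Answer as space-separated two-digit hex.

85 06 AD A1 50 1B

146263729328155 in hexadecimal, padded to 48 bits, is 0x8506ADA1501B.
Split into bytes (most-significant first): 85 06 AD A1 50 1B.
Big-endian: lowest address holds the most-significant byte.
So the memory order matches the most-significant-first order: 85 06 AD A1 50 1B.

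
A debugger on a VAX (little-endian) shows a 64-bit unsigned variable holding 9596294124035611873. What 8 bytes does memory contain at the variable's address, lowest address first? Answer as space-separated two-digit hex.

E1 9C 4F 97 A9 E2 2C 85

9596294124035611873 in hexadecimal, padded to 64 bits, is 0x852CE2A9974F9CE1.
Split into bytes (most-significant first): 85 2C E2 A9 97 4F 9C E1.
Little-endian stores the least-significant byte at the lowest address.
So at ascending addresses the bytes are E1 9C 4F 97 A9 E2 2C 85.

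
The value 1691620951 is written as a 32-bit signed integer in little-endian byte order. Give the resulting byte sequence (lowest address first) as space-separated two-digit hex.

1691620951 in hexadecimal, padded to 32 bits, is 0x64D41657.
Split into bytes (most-significant first): 64 D4 16 57.
Little-endian stores the least-significant byte at the lowest address.
So at ascending addresses the bytes are 57 16 D4 64.

57 16 D4 64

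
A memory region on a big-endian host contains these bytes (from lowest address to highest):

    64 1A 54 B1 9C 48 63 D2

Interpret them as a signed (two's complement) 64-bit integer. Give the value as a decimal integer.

In big-endian order the high byte comes first in memory.
The bytes are already most-significant first: 0x641A54B19C4863D2.
0x641A54B19C4863D2 = 7213170874995205074.

7213170874995205074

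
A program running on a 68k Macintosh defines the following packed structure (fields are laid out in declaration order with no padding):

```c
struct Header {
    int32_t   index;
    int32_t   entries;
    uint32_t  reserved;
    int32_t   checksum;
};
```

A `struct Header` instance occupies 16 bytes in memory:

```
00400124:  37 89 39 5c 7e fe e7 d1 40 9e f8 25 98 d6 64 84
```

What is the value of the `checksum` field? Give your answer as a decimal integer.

-1730780028

`checksum` follows `index` (4 B), `entries` (4 B), `reserved` (4 B), so it starts at offset 4 + 4 + 4 = 12 and occupies 4 bytes.
Bytes at offsets 12..15: 98 D6 64 84.
In big-endian order the high byte comes first in memory.
The bytes are already most-significant first: 0x98D66484.
Top bit is set, so as a signed 32-bit value this is 0x98D66484 − 2^32 = -1730780028.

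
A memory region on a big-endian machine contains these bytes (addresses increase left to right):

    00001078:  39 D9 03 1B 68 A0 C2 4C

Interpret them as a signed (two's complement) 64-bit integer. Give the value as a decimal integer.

Big-endian stores the most-significant byte at the lowest address.
The bytes are already most-significant first: 0x39D9031B68A0C24C.
0x39D9031B68A0C24C = 4168366346362470988.

4168366346362470988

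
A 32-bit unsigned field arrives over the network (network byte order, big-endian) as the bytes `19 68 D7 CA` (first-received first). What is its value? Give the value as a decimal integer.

426301386

In big-endian order the high byte comes first in memory.
The bytes are already most-significant first: 0x1968D7CA.
0x1968D7CA = 426301386.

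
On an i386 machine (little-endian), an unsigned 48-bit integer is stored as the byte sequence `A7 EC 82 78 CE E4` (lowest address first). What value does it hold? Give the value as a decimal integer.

In little-endian order the low byte comes first in memory.
Reassemble most-significant byte first: E4 CE 78 82 EC A7 → 0xE4CE7882ECA7.
0xE4CE7882ECA7 = 251575436242087.

251575436242087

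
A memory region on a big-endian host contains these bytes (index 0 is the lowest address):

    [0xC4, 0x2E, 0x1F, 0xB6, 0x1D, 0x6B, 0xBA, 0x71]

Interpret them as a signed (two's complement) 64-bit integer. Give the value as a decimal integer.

Big-endian stores the most-significant byte at the lowest address.
The bytes are already most-significant first: 0xC42E1FB61D6BBA71.
Top bit is set, so as a signed 64-bit value this is 0xC42E1FB61D6BBA71 − 2^64 = -4310472926308877711.

-4310472926308877711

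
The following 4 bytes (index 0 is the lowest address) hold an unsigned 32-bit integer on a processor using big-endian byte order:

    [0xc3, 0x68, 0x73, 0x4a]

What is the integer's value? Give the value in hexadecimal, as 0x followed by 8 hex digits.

0xC368734A

Big-endian: lowest address holds the most-significant byte.
The bytes are already most-significant first: 0xC368734A.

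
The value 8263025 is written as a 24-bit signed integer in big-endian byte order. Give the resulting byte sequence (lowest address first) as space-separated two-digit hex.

8263025 in hexadecimal, padded to 24 bits, is 0x7E1571.
Split into bytes (most-significant first): 7E 15 71.
Big-endian stores the most-significant byte at the lowest address.
So the memory order matches the most-significant-first order: 7E 15 71.

7E 15 71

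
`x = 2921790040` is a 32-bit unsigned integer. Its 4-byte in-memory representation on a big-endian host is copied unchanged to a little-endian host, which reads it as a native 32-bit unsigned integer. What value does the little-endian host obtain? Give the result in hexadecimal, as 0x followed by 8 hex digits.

2921790040 in 32-bit hexadecimal is 0xAE26FA58.
Stored big-endian, the bytes at ascending addresses are AE 26 FA 58.
Read back as little-endian, the first byte is least significant, giving 0x58FA26AE.

0x58FA26AE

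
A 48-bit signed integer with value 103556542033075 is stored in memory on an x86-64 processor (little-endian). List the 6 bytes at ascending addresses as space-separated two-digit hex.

103556542033075 in hexadecimal, padded to 48 bits, is 0x5E2F22E6ECB3.
Split into bytes (most-significant first): 5E 2F 22 E6 EC B3.
In little-endian order the low byte comes first in memory.
So at ascending addresses the bytes are B3 EC E6 22 2F 5E.

B3 EC E6 22 2F 5E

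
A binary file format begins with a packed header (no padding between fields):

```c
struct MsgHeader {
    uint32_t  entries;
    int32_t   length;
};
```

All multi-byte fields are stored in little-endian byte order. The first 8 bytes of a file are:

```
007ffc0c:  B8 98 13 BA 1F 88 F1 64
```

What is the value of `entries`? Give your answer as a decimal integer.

`entries` is the first field, at byte offset 0, occupying 4 bytes.
Bytes at offsets 0..3: B8 98 13 BA.
Little-endian: lowest address holds the least-significant byte.
Reassemble most-significant byte first: BA 13 98 B8 → 0xBA1398B8.
0xBA1398B8 = 3121846456.

3121846456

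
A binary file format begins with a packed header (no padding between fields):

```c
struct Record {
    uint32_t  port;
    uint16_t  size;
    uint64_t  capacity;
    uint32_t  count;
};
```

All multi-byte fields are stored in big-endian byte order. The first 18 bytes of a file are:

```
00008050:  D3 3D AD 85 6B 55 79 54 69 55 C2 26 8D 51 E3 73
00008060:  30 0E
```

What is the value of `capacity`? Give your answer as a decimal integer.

`capacity` follows `port` (4 B), `size` (2 B), so it starts at offset 4 + 2 = 6 and occupies 8 bytes.
Bytes at offsets 6..13: 79 54 69 55 C2 26 8D 51.
In big-endian order the high byte comes first in memory.
The bytes are already most-significant first: 0x79546955C2268D51.
0x79546955C2268D51 = 8742728593683418449.

8742728593683418449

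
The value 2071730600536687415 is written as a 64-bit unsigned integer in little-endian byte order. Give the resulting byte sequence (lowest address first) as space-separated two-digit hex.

37 C3 4B 33 01 44 C0 1C

2071730600536687415 in hexadecimal, padded to 64 bits, is 0x1CC04401334BC337.
Split into bytes (most-significant first): 1C C0 44 01 33 4B C3 37.
In little-endian order the low byte comes first in memory.
So at ascending addresses the bytes are 37 C3 4B 33 01 44 C0 1C.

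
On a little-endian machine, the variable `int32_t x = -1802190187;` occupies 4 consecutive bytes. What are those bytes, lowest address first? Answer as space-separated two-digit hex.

Two's complement of -1802190187 in 32 bits: 1802190187 = 0x6B6B3D6B; invert → 0x9494C294; add 1 → 0x9494C295.
Split into bytes (most-significant first): 94 94 C2 95.
In little-endian order the low byte comes first in memory.
So at ascending addresses the bytes are 95 C2 94 94.

95 C2 94 94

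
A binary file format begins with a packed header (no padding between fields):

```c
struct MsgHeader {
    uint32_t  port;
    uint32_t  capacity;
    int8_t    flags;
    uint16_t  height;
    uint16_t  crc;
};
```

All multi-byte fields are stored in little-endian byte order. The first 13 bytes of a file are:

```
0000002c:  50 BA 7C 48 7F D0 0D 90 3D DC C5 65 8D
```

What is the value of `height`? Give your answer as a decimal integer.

50652

`height` follows `port` (4 B), `capacity` (4 B), `flags` (1 B), so it starts at offset 4 + 4 + 1 = 9 and occupies 2 bytes.
Bytes at offsets 9..10: DC C5.
In little-endian order the low byte comes first in memory.
Reassemble most-significant byte first: C5 DC → 0xC5DC.
0xC5DC = 50652.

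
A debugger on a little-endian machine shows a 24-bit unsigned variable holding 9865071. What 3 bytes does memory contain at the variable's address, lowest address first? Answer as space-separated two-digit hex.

6F 87 96

9865071 in hexadecimal, padded to 24 bits, is 0x96876F.
Split into bytes (most-significant first): 96 87 6F.
Little-endian: lowest address holds the least-significant byte.
So at ascending addresses the bytes are 6F 87 96.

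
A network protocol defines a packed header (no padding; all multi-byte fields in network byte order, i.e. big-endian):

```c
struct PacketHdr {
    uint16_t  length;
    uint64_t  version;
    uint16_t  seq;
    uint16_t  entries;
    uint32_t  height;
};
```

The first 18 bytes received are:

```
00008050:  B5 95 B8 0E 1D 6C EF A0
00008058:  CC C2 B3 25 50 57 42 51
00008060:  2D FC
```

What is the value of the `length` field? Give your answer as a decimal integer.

46485

`length` is the first field, at byte offset 0, occupying 2 bytes.
Bytes at offsets 0..1: B5 95.
Big-endian stores the most-significant byte at the lowest address.
The bytes are already most-significant first: 0xB595.
0xB595 = 46485.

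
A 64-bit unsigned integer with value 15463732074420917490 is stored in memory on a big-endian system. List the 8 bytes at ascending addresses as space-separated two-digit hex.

15463732074420917490 in hexadecimal, padded to 64 bits, is 0xD69A36642DAC54F2.
Split into bytes (most-significant first): D6 9A 36 64 2D AC 54 F2.
Big-endian: lowest address holds the most-significant byte.
So the memory order matches the most-significant-first order: D6 9A 36 64 2D AC 54 F2.

D6 9A 36 64 2D AC 54 F2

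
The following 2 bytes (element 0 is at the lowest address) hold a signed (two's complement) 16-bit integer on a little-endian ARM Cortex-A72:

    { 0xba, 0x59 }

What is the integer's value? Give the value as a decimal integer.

Little-endian stores the least-significant byte at the lowest address.
Reassemble most-significant byte first: 59 BA → 0x59BA.
0x59BA = 22970.

22970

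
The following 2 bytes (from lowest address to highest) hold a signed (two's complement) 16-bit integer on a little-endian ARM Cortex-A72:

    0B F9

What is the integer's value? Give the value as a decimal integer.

Little-endian: lowest address holds the least-significant byte.
Reassemble most-significant byte first: F9 0B → 0xF90B.
Top bit is set, so as a signed 16-bit value this is 0xF90B − 2^16 = -1781.

-1781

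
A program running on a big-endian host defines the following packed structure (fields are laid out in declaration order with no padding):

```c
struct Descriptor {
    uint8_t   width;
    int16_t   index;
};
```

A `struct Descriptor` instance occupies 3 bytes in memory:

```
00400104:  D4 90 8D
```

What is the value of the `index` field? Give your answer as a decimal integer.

`index` follows `width` (1 byte), so it starts at byte offset 1 and occupies 2 bytes.
Bytes at offsets 1..2: 90 8D.
In big-endian order the high byte comes first in memory.
The bytes are already most-significant first: 0x908D.
Top bit is set, so as a signed 16-bit value this is 0x908D − 2^16 = -28531.

-28531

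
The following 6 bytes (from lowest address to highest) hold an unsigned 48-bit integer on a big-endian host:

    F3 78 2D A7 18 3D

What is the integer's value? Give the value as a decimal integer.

Big-endian stores the most-significant byte at the lowest address.
The bytes are already most-significant first: 0xF3782DA7183D.
0xF3782DA7183D = 267697487550525.

267697487550525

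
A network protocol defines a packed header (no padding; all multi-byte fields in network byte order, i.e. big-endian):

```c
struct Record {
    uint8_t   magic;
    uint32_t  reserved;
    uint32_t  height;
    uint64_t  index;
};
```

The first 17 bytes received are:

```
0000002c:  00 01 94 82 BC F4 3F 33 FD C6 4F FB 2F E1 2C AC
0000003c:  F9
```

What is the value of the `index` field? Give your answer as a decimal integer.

`index` follows `magic` (1 B), `reserved` (4 B), `height` (4 B), so it starts at offset 1 + 4 + 4 = 9 and occupies 8 bytes.
Bytes at offsets 9..16: C6 4F FB 2F E1 2C AC F9.
Big-endian: lowest address holds the most-significant byte.
The bytes are already most-significant first: 0xC64FFB2FE12CACF9.
0xC64FFB2FE12CACF9 = 14289916325729709305.

14289916325729709305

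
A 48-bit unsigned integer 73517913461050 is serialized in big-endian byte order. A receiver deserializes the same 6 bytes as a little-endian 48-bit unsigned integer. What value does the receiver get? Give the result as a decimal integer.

73517913461050 in 48-bit hexadecimal is 0x42DD391DD13A.
Stored big-endian, the bytes at ascending addresses are 42 DD 39 1D D1 3A.
Read back as little-endian, the first byte is least significant, giving 0x3AD11D39DD42.
0x3AD11D39DD42 = 64669812907330.

64669812907330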